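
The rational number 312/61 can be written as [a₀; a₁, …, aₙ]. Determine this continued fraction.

312 = 5·61 + 7, so a_0 = 5
61 = 8·7 + 5, so a_1 = 8
7 = 1·5 + 2, so a_2 = 1
5 = 2·2 + 1, so a_3 = 2
2 = 2·1 + 0, so a_4 = 2

[5; 8, 1, 2, 2]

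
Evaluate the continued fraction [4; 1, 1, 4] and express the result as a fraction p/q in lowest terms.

Start with 4.
1 + 1/(4/1) = 1 + 1/4 = 5/4
1 + 1/(5/4) = 1 + 4/5 = 9/5
4 + 1/(9/5) = 4 + 5/9 = 41/9

41/9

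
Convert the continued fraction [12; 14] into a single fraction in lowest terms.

a_0 = 12: 12/1
a_1 = 14: 169/14

169/14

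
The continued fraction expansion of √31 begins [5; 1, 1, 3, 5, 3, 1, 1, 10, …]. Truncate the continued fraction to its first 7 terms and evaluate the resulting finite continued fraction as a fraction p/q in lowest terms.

Start with 1.
3 + 1/(1/1) = 3 + 1/1 = 4/1
5 + 1/(4/1) = 5 + 1/4 = 21/4
3 + 1/(21/4) = 3 + 4/21 = 67/21
1 + 1/(67/21) = 1 + 21/67 = 88/67
1 + 1/(88/67) = 1 + 67/88 = 155/88
5 + 1/(155/88) = 5 + 88/155 = 863/155

863/155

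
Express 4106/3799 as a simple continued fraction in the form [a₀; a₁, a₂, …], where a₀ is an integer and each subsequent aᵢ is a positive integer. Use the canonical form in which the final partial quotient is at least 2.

Run the Euclidean algorithm, recording each quotient:
4106 = 1·3799 + 307, so a_0 = 1
3799 = 12·307 + 115, so a_1 = 12
307 = 2·115 + 77, so a_2 = 2
115 = 1·77 + 38, so a_3 = 1
77 = 2·38 + 1, so a_4 = 2
38 = 38·1 + 0, so a_5 = 38

[1; 12, 2, 1, 2, 38]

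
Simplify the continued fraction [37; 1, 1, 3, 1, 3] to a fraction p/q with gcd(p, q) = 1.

1277/34

Build up convergents one term at a time:
a_0 = 37: 37/1
a_1 = 1: 38/1
a_2 = 1: 75/2
a_3 = 3: 263/7
a_4 = 1: 338/9
a_5 = 3: 1277/34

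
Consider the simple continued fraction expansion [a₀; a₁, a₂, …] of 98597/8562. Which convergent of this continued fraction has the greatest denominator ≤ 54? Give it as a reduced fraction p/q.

357/31

List convergents until the denominator exceeds the bound:
a_0 = 11: 11/1  (≤ bound)
a_1 = 1: 12/1  (≤ bound)
a_2 = 1: 23/2  (≤ bound)
a_3 = 15: 357/31  (≤ bound)
a_4 = 2: 737/64  (> 54, stop)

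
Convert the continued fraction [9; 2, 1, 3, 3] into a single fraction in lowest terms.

a_0 = 9: 9/1
a_1 = 2: 19/2
a_2 = 1: 28/3
a_3 = 3: 103/11
a_4 = 3: 337/36

337/36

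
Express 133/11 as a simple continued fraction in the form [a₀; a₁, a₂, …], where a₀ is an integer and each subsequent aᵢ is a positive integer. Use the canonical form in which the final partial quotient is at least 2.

[12; 11]

133 ÷ 11 → quotient 12, remainder 1
11 ÷ 1 → quotient 11, remainder 0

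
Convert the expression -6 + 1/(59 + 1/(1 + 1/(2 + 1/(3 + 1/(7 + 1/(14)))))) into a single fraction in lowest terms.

Compute successive convergents:
a_0 = -6: -6/1
a_1 = 59: -353/59
a_2 = 1: -359/60
a_3 = 2: -1071/179
a_4 = 3: -3572/597
a_5 = 7: -26075/4358
a_6 = 14: -368622/61609

-368622/61609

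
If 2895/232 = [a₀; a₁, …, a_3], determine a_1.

Repeatedly divide and take the remainder:
2895 ÷ 232 → quotient 12, remainder 111
232 ÷ 111 → quotient 2, remainder 10

2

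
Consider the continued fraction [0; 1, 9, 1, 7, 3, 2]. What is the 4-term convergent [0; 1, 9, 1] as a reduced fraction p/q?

10/11

Start with 1.
9 + 1/(1/1) = 9 + 1/1 = 10/1
1 + 1/(10/1) = 1 + 1/10 = 11/10
0 + 1/(11/10) = 0 + 10/11 = 10/11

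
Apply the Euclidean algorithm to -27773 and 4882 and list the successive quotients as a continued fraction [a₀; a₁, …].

Run the Euclidean algorithm, recording each quotient:
-27773 = -6·4882 + 1519, so a_0 = -6
4882 = 3·1519 + 325, so a_1 = 3
1519 = 4·325 + 219, so a_2 = 4
325 = 1·219 + 106, so a_3 = 1
219 = 2·106 + 7, so a_4 = 2
106 = 15·7 + 1, so a_5 = 15
7 = 7·1 + 0, so a_6 = 7

[-6; 3, 4, 1, 2, 15, 7]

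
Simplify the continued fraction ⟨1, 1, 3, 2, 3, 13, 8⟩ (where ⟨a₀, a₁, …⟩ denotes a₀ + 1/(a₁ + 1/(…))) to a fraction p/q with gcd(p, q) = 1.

5903/3327

Work from the innermost term outward:
Start with 8.
13 + 1/(8/1) = 13 + 1/8 = 105/8
3 + 1/(105/8) = 3 + 8/105 = 323/105
2 + 1/(323/105) = 2 + 105/323 = 751/323
3 + 1/(751/323) = 3 + 323/751 = 2576/751
1 + 1/(2576/751) = 1 + 751/2576 = 3327/2576
1 + 1/(3327/2576) = 1 + 2576/3327 = 5903/3327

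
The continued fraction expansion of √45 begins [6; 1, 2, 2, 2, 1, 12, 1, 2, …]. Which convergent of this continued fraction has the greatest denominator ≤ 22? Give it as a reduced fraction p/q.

a_0 = 6: 6/1  (≤ bound)
a_1 = 1: 7/1  (≤ bound)
a_2 = 2: 20/3  (≤ bound)
a_3 = 2: 47/7  (≤ bound)
a_4 = 2: 114/17  (≤ bound)
a_5 = 1: 161/24  (> 22, stop)

114/17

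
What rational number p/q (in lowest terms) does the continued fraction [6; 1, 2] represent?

Work from the innermost term outward:
Start with 2.
1 + 1/(2/1) = 1 + 1/2 = 3/2
6 + 1/(3/2) = 6 + 2/3 = 20/3

20/3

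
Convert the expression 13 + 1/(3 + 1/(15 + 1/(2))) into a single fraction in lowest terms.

Start with 2.
15 + 1/(2/1) = 15 + 1/2 = 31/2
3 + 1/(31/2) = 3 + 2/31 = 95/31
13 + 1/(95/31) = 13 + 31/95 = 1266/95

1266/95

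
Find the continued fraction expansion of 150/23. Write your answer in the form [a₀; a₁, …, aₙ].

150 ÷ 23 → quotient 6, remainder 12
23 ÷ 12 → quotient 1, remainder 11
12 ÷ 11 → quotient 1, remainder 1
11 ÷ 1 → quotient 11, remainder 0

[6; 1, 1, 11]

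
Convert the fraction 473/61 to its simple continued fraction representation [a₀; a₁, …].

Apply division with remainder until the remainder is 0:
473 ÷ 61 → quotient 7, remainder 46
61 ÷ 46 → quotient 1, remainder 15
46 ÷ 15 → quotient 3, remainder 1
15 ÷ 1 → quotient 15, remainder 0

[7; 1, 3, 15]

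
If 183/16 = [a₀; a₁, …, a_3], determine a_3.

2

⌊183/16⌋ = 11, remainder 7
⌊16/7⌋ = 2, remainder 2
⌊7/2⌋ = 3, remainder 1
⌊2/1⌋ = 2, remainder 0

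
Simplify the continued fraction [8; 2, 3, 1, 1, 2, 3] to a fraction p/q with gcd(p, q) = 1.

Build up convergents one term at a time:
a_0 = 8: 8/1
a_1 = 2: 17/2
a_2 = 3: 59/7
a_3 = 1: 76/9
a_4 = 1: 135/16
a_5 = 2: 346/41
a_6 = 3: 1173/139

1173/139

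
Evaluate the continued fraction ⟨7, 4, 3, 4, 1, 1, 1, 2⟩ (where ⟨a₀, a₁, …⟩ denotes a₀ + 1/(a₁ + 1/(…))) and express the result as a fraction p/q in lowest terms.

3710/513

Build up convergents one term at a time:
a_0 = 7: 7/1
a_1 = 4: 29/4
a_2 = 3: 94/13
a_3 = 4: 405/56
a_4 = 1: 499/69
a_5 = 1: 904/125
a_6 = 1: 1403/194
a_7 = 2: 3710/513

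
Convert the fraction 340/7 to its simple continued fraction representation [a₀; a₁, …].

[48; 1, 1, 3]

⌊340/7⌋ = 48, remainder 4
⌊7/4⌋ = 1, remainder 3
⌊4/3⌋ = 1, remainder 1
⌊3/1⌋ = 3, remainder 0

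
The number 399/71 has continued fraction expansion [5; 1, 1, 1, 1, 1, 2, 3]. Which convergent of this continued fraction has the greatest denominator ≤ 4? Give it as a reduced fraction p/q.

a_0 = 5: 5/1  (≤ bound)
a_1 = 1: 6/1  (≤ bound)
a_2 = 1: 11/2  (≤ bound)
a_3 = 1: 17/3  (≤ bound)
a_4 = 1: 28/5  (> 4, stop)

17/3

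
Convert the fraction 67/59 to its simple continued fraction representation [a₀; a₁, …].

Repeatedly divide and take the remainder:
67 ÷ 59 → quotient 1, remainder 8
59 ÷ 8 → quotient 7, remainder 3
8 ÷ 3 → quotient 2, remainder 2
3 ÷ 2 → quotient 1, remainder 1
2 ÷ 1 → quotient 2, remainder 0

[1; 7, 2, 1, 2]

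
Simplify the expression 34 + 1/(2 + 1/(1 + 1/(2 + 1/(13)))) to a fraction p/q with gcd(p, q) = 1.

Compute successive convergents:
a_0 = 34: 34/1
a_1 = 2: 69/2
a_2 = 1: 103/3
a_3 = 2: 275/8
a_4 = 13: 3678/107

3678/107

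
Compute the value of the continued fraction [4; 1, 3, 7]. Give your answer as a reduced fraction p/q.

138/29

Compute successive convergents:
a_0 = 4: 4/1
a_1 = 1: 5/1
a_2 = 3: 19/4
a_3 = 7: 138/29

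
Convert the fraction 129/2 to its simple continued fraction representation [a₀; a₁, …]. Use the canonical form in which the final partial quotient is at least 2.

[64; 2]

129 = 64·2 + 1, so a_0 = 64
2 = 2·1 + 0, so a_1 = 2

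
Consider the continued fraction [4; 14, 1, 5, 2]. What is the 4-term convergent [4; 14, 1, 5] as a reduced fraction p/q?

a_0 = 4: 4/1
a_1 = 14: 57/14
a_2 = 1: 61/15
a_3 = 5: 362/89

362/89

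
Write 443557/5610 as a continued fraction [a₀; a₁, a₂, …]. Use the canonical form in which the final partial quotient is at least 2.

443557 = 79·5610 + 367, so a_0 = 79
5610 = 15·367 + 105, so a_1 = 15
367 = 3·105 + 52, so a_2 = 3
105 = 2·52 + 1, so a_3 = 2
52 = 52·1 + 0, so a_4 = 52

[79; 15, 3, 2, 52]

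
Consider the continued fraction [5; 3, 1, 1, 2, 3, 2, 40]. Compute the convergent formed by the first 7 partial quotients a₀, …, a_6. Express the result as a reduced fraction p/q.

Start with 2.
3 + 1/(2/1) = 3 + 1/2 = 7/2
2 + 1/(7/2) = 2 + 2/7 = 16/7
1 + 1/(16/7) = 1 + 7/16 = 23/16
1 + 1/(23/16) = 1 + 16/23 = 39/23
3 + 1/(39/23) = 3 + 23/39 = 140/39
5 + 1/(140/39) = 5 + 39/140 = 739/140

739/140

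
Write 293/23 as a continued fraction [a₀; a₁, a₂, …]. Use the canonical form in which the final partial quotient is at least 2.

[12; 1, 2, 1, 5]

⌊293/23⌋ = 12, remainder 17
⌊23/17⌋ = 1, remainder 6
⌊17/6⌋ = 2, remainder 5
⌊6/5⌋ = 1, remainder 1
⌊5/1⌋ = 5, remainder 0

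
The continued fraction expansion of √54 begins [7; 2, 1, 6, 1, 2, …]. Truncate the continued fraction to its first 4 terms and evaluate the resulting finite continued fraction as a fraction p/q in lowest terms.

a_0 = 7: 7/1
a_1 = 2: 15/2
a_2 = 1: 22/3
a_3 = 6: 147/20

147/20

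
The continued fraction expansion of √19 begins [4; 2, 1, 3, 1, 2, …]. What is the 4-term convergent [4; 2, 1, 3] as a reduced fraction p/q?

48/11

Starting at the tail and folding back:
Start with 3.
1 + 1/(3/1) = 1 + 1/3 = 4/3
2 + 1/(4/3) = 2 + 3/4 = 11/4
4 + 1/(11/4) = 4 + 4/11 = 48/11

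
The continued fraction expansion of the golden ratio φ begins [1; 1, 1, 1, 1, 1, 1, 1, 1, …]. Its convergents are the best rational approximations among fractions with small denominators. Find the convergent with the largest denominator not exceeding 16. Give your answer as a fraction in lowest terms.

a_0 = 1: 1/1  (≤ bound)
a_1 = 1: 2/1  (≤ bound)
a_2 = 1: 3/2  (≤ bound)
a_3 = 1: 5/3  (≤ bound)
a_4 = 1: 8/5  (≤ bound)
a_5 = 1: 13/8  (≤ bound)
a_6 = 1: 21/13  (≤ bound)
a_7 = 1: 34/21  (> 16, stop)

21/13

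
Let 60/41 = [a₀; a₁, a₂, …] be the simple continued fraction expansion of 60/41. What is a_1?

60 = 1·41 + 19, so a_0 = 1
41 = 2·19 + 3, so a_1 = 2

2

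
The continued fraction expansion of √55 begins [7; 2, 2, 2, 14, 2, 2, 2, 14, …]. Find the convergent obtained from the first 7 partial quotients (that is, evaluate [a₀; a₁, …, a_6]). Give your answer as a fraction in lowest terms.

Starting at the tail and folding back:
Start with 2.
2 + 1/(2/1) = 2 + 1/2 = 5/2
14 + 1/(5/2) = 14 + 2/5 = 72/5
2 + 1/(72/5) = 2 + 5/72 = 149/72
2 + 1/(149/72) = 2 + 72/149 = 370/149
2 + 1/(370/149) = 2 + 149/370 = 889/370
7 + 1/(889/370) = 7 + 370/889 = 6593/889

6593/889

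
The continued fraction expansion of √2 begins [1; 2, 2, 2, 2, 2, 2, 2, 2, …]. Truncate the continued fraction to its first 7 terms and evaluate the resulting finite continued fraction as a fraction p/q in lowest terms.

Work from the innermost term outward:
Start with 2.
2 + 1/(2/1) = 2 + 1/2 = 5/2
2 + 1/(5/2) = 2 + 2/5 = 12/5
2 + 1/(12/5) = 2 + 5/12 = 29/12
2 + 1/(29/12) = 2 + 12/29 = 70/29
2 + 1/(70/29) = 2 + 29/70 = 169/70
1 + 1/(169/70) = 1 + 70/169 = 239/169

239/169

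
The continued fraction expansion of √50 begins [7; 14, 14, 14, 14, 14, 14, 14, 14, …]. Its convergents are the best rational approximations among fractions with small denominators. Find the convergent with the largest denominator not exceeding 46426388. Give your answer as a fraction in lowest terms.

54608393/7722793

List convergents until the denominator exceeds the bound:
a_0 = 7: 7/1  (≤ bound)
a_1 = 14: 99/14  (≤ bound)
a_2 = 14: 1393/197  (≤ bound)
a_3 = 14: 19601/2772  (≤ bound)
a_4 = 14: 275807/39005  (≤ bound)
a_5 = 14: 3880899/548842  (≤ bound)
a_6 = 14: 54608393/7722793  (≤ bound)
a_7 = 14: 768398401/108667944  (> 46426388, stop)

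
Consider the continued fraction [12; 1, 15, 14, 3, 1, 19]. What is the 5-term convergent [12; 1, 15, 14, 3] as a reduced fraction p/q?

a_0 = 12: 12/1
a_1 = 1: 13/1
a_2 = 15: 207/16
a_3 = 14: 2911/225
a_4 = 3: 8940/691

8940/691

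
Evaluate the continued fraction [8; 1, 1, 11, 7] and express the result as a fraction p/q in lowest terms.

a_0 = 8: 8/1
a_1 = 1: 9/1
a_2 = 1: 17/2
a_3 = 11: 196/23
a_4 = 7: 1389/163

1389/163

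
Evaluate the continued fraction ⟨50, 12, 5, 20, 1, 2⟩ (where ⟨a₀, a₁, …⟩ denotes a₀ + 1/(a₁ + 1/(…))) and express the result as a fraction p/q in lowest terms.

191213/3818

Starting at the tail and folding back:
Start with 2.
1 + 1/(2/1) = 1 + 1/2 = 3/2
20 + 1/(3/2) = 20 + 2/3 = 62/3
5 + 1/(62/3) = 5 + 3/62 = 313/62
12 + 1/(313/62) = 12 + 62/313 = 3818/313
50 + 1/(3818/313) = 50 + 313/3818 = 191213/3818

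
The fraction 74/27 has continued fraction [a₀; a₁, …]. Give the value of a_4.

Repeatedly divide and take the remainder:
74 = 2·27 + 20, so a_0 = 2
27 = 1·20 + 7, so a_1 = 1
20 = 2·7 + 6, so a_2 = 2
7 = 1·6 + 1, so a_3 = 1
6 = 6·1 + 0, so a_4 = 6

6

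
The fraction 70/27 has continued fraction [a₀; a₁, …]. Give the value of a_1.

70 = 2·27 + 16, so a_0 = 2
27 = 1·16 + 11, so a_1 = 1

1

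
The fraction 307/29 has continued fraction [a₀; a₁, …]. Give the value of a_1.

1

307 ÷ 29 → quotient 10, remainder 17
29 ÷ 17 → quotient 1, remainder 12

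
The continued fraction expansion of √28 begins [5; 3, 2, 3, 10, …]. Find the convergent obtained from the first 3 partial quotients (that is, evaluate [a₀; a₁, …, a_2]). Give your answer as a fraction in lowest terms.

Work from the innermost term outward:
Start with 2.
3 + 1/(2/1) = 3 + 1/2 = 7/2
5 + 1/(7/2) = 5 + 2/7 = 37/7

37/7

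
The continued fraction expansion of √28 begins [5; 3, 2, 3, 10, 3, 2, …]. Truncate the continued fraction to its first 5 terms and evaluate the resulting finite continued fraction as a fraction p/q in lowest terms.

1307/247

Start with 10.
3 + 1/(10/1) = 3 + 1/10 = 31/10
2 + 1/(31/10) = 2 + 10/31 = 72/31
3 + 1/(72/31) = 3 + 31/72 = 247/72
5 + 1/(247/72) = 5 + 72/247 = 1307/247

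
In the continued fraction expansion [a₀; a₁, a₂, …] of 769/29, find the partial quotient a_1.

Repeatedly divide and take the remainder:
769 ÷ 29 → quotient 26, remainder 15
29 ÷ 15 → quotient 1, remainder 14

1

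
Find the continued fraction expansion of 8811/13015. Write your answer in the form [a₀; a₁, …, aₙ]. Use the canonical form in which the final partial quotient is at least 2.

[0; 1, 2, 10, 2, 3, 6, 9]

8811 ÷ 13015 → quotient 0, remainder 8811
13015 ÷ 8811 → quotient 1, remainder 4204
8811 ÷ 4204 → quotient 2, remainder 403
4204 ÷ 403 → quotient 10, remainder 174
403 ÷ 174 → quotient 2, remainder 55
174 ÷ 55 → quotient 3, remainder 9
55 ÷ 9 → quotient 6, remainder 1
9 ÷ 1 → quotient 9, remainder 0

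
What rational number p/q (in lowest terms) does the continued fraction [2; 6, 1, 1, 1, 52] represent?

2264/1053

Start with 52.
1 + 1/(52/1) = 1 + 1/52 = 53/52
1 + 1/(53/52) = 1 + 52/53 = 105/53
1 + 1/(105/53) = 1 + 53/105 = 158/105
6 + 1/(158/105) = 6 + 105/158 = 1053/158
2 + 1/(1053/158) = 2 + 158/1053 = 2264/1053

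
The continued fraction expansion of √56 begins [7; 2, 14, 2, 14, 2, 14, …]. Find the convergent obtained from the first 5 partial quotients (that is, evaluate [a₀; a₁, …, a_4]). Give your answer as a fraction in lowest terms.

6503/869

Compute successive convergents:
a_0 = 7: 7/1
a_1 = 2: 15/2
a_2 = 14: 217/29
a_3 = 2: 449/60
a_4 = 14: 6503/869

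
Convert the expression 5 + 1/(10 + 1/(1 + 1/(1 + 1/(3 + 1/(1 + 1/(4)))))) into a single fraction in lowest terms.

Start with 4.
1 + 1/(4/1) = 1 + 1/4 = 5/4
3 + 1/(5/4) = 3 + 4/5 = 19/5
1 + 1/(19/5) = 1 + 5/19 = 24/19
1 + 1/(24/19) = 1 + 19/24 = 43/24
10 + 1/(43/24) = 10 + 24/43 = 454/43
5 + 1/(454/43) = 5 + 43/454 = 2313/454

2313/454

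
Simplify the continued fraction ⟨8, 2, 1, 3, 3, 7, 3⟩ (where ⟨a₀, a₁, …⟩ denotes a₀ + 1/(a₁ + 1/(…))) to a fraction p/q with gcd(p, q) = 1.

a_0 = 8: 8/1
a_1 = 2: 17/2
a_2 = 1: 25/3
a_3 = 3: 92/11
a_4 = 3: 301/36
a_5 = 7: 2199/263
a_6 = 3: 6898/825

6898/825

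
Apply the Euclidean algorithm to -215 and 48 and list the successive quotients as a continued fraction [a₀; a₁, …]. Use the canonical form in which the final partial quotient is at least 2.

⌊-215/48⌋ = -5, remainder 25
⌊48/25⌋ = 1, remainder 23
⌊25/23⌋ = 1, remainder 2
⌊23/2⌋ = 11, remainder 1
⌊2/1⌋ = 2, remainder 0

[-5; 1, 1, 11, 2]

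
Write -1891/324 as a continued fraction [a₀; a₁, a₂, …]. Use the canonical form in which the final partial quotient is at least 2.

-1891 = -6·324 + 53, so a_0 = -6
324 = 6·53 + 6, so a_1 = 6
53 = 8·6 + 5, so a_2 = 8
6 = 1·5 + 1, so a_3 = 1
5 = 5·1 + 0, so a_4 = 5

[-6; 6, 8, 1, 5]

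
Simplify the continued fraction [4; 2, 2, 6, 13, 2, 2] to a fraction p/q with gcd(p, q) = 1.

9557/2169

Work from the innermost term outward:
Start with 2.
2 + 1/(2/1) = 2 + 1/2 = 5/2
13 + 1/(5/2) = 13 + 2/5 = 67/5
6 + 1/(67/5) = 6 + 5/67 = 407/67
2 + 1/(407/67) = 2 + 67/407 = 881/407
2 + 1/(881/407) = 2 + 407/881 = 2169/881
4 + 1/(2169/881) = 4 + 881/2169 = 9557/2169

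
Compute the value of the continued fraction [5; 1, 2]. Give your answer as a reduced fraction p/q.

Work from the innermost term outward:
Start with 2.
1 + 1/(2/1) = 1 + 1/2 = 3/2
5 + 1/(3/2) = 5 + 2/3 = 17/3

17/3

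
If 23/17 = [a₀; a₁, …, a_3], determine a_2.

1

23 ÷ 17 → quotient 1, remainder 6
17 ÷ 6 → quotient 2, remainder 5
6 ÷ 5 → quotient 1, remainder 1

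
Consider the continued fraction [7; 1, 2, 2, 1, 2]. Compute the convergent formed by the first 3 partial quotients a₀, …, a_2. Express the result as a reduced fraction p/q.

Start with 2.
1 + 1/(2/1) = 1 + 1/2 = 3/2
7 + 1/(3/2) = 7 + 2/3 = 23/3

23/3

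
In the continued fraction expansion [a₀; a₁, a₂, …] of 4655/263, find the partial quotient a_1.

1

4655 = 17·263 + 184, so a_0 = 17
263 = 1·184 + 79, so a_1 = 1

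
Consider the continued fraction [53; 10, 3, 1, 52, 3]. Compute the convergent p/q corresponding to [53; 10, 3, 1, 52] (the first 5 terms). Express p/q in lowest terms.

Start with 52.
1 + 1/(52/1) = 1 + 1/52 = 53/52
3 + 1/(53/52) = 3 + 52/53 = 211/53
10 + 1/(211/53) = 10 + 53/211 = 2163/211
53 + 1/(2163/211) = 53 + 211/2163 = 114850/2163

114850/2163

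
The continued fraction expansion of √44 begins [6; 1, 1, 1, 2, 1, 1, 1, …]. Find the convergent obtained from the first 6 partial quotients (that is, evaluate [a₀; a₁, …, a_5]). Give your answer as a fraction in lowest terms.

Starting at the tail and folding back:
Start with 1.
2 + 1/(1/1) = 2 + 1/1 = 3/1
1 + 1/(3/1) = 1 + 1/3 = 4/3
1 + 1/(4/3) = 1 + 3/4 = 7/4
1 + 1/(7/4) = 1 + 4/7 = 11/7
6 + 1/(11/7) = 6 + 7/11 = 73/11

73/11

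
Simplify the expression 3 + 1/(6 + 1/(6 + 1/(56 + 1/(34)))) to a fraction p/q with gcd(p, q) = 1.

223531/70689

Starting at the tail and folding back:
Start with 34.
56 + 1/(34/1) = 56 + 1/34 = 1905/34
6 + 1/(1905/34) = 6 + 34/1905 = 11464/1905
6 + 1/(11464/1905) = 6 + 1905/11464 = 70689/11464
3 + 1/(70689/11464) = 3 + 11464/70689 = 223531/70689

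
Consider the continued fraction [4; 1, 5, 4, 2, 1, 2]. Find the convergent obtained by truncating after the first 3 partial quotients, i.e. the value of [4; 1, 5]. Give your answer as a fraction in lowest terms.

29/6

Compute successive convergents:
a_0 = 4: 4/1
a_1 = 1: 5/1
a_2 = 5: 29/6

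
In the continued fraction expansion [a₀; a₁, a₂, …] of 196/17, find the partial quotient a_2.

1

⌊196/17⌋ = 11, remainder 9
⌊17/9⌋ = 1, remainder 8
⌊9/8⌋ = 1, remainder 1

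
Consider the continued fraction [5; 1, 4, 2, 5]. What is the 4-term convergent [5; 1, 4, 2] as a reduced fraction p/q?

64/11

Start with 2.
4 + 1/(2/1) = 4 + 1/2 = 9/2
1 + 1/(9/2) = 1 + 2/9 = 11/9
5 + 1/(11/9) = 5 + 9/11 = 64/11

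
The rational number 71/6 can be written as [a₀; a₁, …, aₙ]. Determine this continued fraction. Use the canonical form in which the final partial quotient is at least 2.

[11; 1, 5]

⌊71/6⌋ = 11, remainder 5
⌊6/5⌋ = 1, remainder 1
⌊5/1⌋ = 5, remainder 0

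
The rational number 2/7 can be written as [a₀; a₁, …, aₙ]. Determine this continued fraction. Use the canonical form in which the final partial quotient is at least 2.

Apply division with remainder until the remainder is 0:
⌊2/7⌋ = 0, remainder 2
⌊7/2⌋ = 3, remainder 1
⌊2/1⌋ = 2, remainder 0

[0; 3, 2]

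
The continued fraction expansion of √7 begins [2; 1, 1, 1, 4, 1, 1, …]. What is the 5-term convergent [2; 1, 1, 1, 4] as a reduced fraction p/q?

Use the convergent recurrence hₖ = aₖ·hₖ₋₁ + hₖ₋₂ (and likewise for the denominators kₖ):
a_0 = 2: 2/1
a_1 = 1: 3/1
a_2 = 1: 5/2
a_3 = 1: 8/3
a_4 = 4: 37/14

37/14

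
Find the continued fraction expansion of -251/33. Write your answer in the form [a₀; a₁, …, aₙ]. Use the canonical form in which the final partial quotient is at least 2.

[-8; 2, 1, 1, 6]

Apply division with remainder until the remainder is 0:
⌊-251/33⌋ = -8, remainder 13
⌊33/13⌋ = 2, remainder 7
⌊13/7⌋ = 1, remainder 6
⌊7/6⌋ = 1, remainder 1
⌊6/1⌋ = 6, remainder 0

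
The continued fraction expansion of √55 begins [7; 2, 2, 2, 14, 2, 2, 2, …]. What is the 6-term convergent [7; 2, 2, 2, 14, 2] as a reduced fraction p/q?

Build up convergents one term at a time:
a_0 = 7: 7/1
a_1 = 2: 15/2
a_2 = 2: 37/5
a_3 = 2: 89/12
a_4 = 14: 1283/173
a_5 = 2: 2655/358

2655/358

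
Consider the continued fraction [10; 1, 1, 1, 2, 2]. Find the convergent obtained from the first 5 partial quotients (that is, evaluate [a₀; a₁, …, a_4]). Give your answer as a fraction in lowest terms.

Start with 2.
1 + 1/(2/1) = 1 + 1/2 = 3/2
1 + 1/(3/2) = 1 + 2/3 = 5/3
1 + 1/(5/3) = 1 + 3/5 = 8/5
10 + 1/(8/5) = 10 + 5/8 = 85/8

85/8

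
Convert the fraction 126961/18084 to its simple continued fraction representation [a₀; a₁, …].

⌊126961/18084⌋ = 7, remainder 373
⌊18084/373⌋ = 48, remainder 180
⌊373/180⌋ = 2, remainder 13
⌊180/13⌋ = 13, remainder 11
⌊13/11⌋ = 1, remainder 2
⌊11/2⌋ = 5, remainder 1
⌊2/1⌋ = 2, remainder 0

[7; 48, 2, 13, 1, 5, 2]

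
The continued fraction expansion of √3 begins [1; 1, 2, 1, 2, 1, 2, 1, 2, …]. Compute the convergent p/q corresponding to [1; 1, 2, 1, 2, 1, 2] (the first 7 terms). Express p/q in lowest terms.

71/41

Start with 2.
1 + 1/(2/1) = 1 + 1/2 = 3/2
2 + 1/(3/2) = 2 + 2/3 = 8/3
1 + 1/(8/3) = 1 + 3/8 = 11/8
2 + 1/(11/8) = 2 + 8/11 = 30/11
1 + 1/(30/11) = 1 + 11/30 = 41/30
1 + 1/(41/30) = 1 + 30/41 = 71/41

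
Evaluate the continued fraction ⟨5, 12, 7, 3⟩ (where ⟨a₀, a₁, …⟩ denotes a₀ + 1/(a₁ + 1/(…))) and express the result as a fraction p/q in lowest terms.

a_0 = 5: 5/1
a_1 = 12: 61/12
a_2 = 7: 432/85
a_3 = 3: 1357/267

1357/267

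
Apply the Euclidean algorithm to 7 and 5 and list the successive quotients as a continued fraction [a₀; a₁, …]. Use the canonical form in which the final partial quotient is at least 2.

⌊7/5⌋ = 1, remainder 2
⌊5/2⌋ = 2, remainder 1
⌊2/1⌋ = 2, remainder 0

[1; 2, 2]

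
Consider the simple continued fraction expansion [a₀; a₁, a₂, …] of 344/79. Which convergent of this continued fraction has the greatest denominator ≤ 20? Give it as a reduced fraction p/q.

74/17

a_0 = 4: 4/1  (≤ bound)
a_1 = 2: 9/2  (≤ bound)
a_2 = 1: 13/3  (≤ bound)
a_3 = 4: 61/14  (≤ bound)
a_4 = 1: 74/17  (≤ bound)
a_5 = 1: 135/31  (> 20, stop)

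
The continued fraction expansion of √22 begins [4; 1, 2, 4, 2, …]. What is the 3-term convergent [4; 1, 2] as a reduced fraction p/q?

14/3

Start with 2.
1 + 1/(2/1) = 1 + 1/2 = 3/2
4 + 1/(3/2) = 4 + 2/3 = 14/3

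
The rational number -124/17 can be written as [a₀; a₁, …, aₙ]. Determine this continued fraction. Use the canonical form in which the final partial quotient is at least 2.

[-8; 1, 2, 2, 2]

Repeatedly divide and take the remainder:
-124 = -8·17 + 12, so a_0 = -8
17 = 1·12 + 5, so a_1 = 1
12 = 2·5 + 2, so a_2 = 2
5 = 2·2 + 1, so a_3 = 2
2 = 2·1 + 0, so a_4 = 2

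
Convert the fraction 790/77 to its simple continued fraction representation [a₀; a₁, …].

[10; 3, 1, 5, 1, 2]

Repeatedly divide and take the remainder:
⌊790/77⌋ = 10, remainder 20
⌊77/20⌋ = 3, remainder 17
⌊20/17⌋ = 1, remainder 3
⌊17/3⌋ = 5, remainder 2
⌊3/2⌋ = 1, remainder 1
⌊2/1⌋ = 2, remainder 0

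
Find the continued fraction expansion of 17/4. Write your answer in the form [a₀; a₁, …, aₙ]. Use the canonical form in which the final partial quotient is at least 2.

[4; 4]

⌊17/4⌋ = 4, remainder 1
⌊4/1⌋ = 4, remainder 0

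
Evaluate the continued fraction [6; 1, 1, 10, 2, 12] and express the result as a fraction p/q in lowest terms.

a_0 = 6: 6/1
a_1 = 1: 7/1
a_2 = 1: 13/2
a_3 = 10: 137/21
a_4 = 2: 287/44
a_5 = 12: 3581/549

3581/549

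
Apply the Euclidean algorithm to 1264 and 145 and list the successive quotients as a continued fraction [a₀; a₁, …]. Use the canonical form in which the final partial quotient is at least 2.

Apply division with remainder until the remainder is 0:
⌊1264/145⌋ = 8, remainder 104
⌊145/104⌋ = 1, remainder 41
⌊104/41⌋ = 2, remainder 22
⌊41/22⌋ = 1, remainder 19
⌊22/19⌋ = 1, remainder 3
⌊19/3⌋ = 6, remainder 1
⌊3/1⌋ = 3, remainder 0

[8; 1, 2, 1, 1, 6, 3]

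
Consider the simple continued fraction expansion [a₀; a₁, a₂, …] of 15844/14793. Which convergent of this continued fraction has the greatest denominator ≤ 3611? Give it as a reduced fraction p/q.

2005/1872

a_0 = 1: 1/1  (≤ bound)
a_1 = 14: 15/14  (≤ bound)
a_2 = 13: 196/183  (≤ bound)
a_3 = 3: 603/563  (≤ bound)
a_4 = 3: 2005/1872  (≤ bound)
a_5 = 2: 4613/4307  (> 3611, stop)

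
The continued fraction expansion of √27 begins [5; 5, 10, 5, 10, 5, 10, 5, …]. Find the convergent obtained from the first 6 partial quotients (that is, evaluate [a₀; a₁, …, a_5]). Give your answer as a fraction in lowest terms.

70226/13515

Compute successive convergents:
a_0 = 5: 5/1
a_1 = 5: 26/5
a_2 = 10: 265/51
a_3 = 5: 1351/260
a_4 = 10: 13775/2651
a_5 = 5: 70226/13515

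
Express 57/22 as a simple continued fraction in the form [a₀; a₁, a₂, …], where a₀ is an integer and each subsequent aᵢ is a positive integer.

⌊57/22⌋ = 2, remainder 13
⌊22/13⌋ = 1, remainder 9
⌊13/9⌋ = 1, remainder 4
⌊9/4⌋ = 2, remainder 1
⌊4/1⌋ = 4, remainder 0

[2; 1, 1, 2, 4]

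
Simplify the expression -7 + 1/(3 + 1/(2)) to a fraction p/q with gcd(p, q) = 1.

a_0 = -7: -7/1
a_1 = 3: -20/3
a_2 = 2: -47/7

-47/7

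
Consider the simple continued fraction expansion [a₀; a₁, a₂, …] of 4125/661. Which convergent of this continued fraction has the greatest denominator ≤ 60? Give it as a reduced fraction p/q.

a_0 = 6: 6/1  (≤ bound)
a_1 = 4: 25/4  (≤ bound)
a_2 = 6: 156/25  (≤ bound)
a_3 = 2: 337/54  (≤ bound)
a_4 = 1: 493/79  (> 60, stop)

337/54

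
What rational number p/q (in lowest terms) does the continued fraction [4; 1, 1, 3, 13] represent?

425/93

Use the convergent recurrence hₖ = aₖ·hₖ₋₁ + hₖ₋₂ (and likewise for the denominators kₖ):
a_0 = 4: 4/1
a_1 = 1: 5/1
a_2 = 1: 9/2
a_3 = 3: 32/7
a_4 = 13: 425/93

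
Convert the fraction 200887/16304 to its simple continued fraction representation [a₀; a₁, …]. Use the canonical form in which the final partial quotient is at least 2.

[12; 3, 8, 1, 12, 2, 1, 14]

Run the Euclidean algorithm, recording each quotient:
200887 = 12·16304 + 5239, so a_0 = 12
16304 = 3·5239 + 587, so a_1 = 3
5239 = 8·587 + 543, so a_2 = 8
587 = 1·543 + 44, so a_3 = 1
543 = 12·44 + 15, so a_4 = 12
44 = 2·15 + 14, so a_5 = 2
15 = 1·14 + 1, so a_6 = 1
14 = 14·1 + 0, so a_7 = 14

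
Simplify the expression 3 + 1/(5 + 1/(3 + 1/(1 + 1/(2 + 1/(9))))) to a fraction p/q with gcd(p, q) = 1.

1732/543

Start with 9.
2 + 1/(9/1) = 2 + 1/9 = 19/9
1 + 1/(19/9) = 1 + 9/19 = 28/19
3 + 1/(28/19) = 3 + 19/28 = 103/28
5 + 1/(103/28) = 5 + 28/103 = 543/103
3 + 1/(543/103) = 3 + 103/543 = 1732/543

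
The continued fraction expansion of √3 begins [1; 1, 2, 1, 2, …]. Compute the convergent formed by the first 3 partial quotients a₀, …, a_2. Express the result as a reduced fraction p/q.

5/3

Starting at the tail and folding back:
Start with 2.
1 + 1/(2/1) = 1 + 1/2 = 3/2
1 + 1/(3/2) = 1 + 2/3 = 5/3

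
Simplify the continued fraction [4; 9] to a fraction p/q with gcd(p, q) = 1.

a_0 = 4: 4/1
a_1 = 9: 37/9

37/9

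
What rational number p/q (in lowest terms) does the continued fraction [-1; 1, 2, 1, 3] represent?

a_0 = -1: -1/1
a_1 = 1: 0/1
a_2 = 2: -1/3
a_3 = 1: -1/4
a_4 = 3: -4/15

-4/15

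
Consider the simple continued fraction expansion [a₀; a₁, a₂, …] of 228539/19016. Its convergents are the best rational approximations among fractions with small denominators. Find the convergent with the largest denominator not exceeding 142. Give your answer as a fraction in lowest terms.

a_0 = 12: 12/1  (≤ bound)
a_1 = 54: 649/54  (≤ bound)
a_2 = 1: 661/55  (≤ bound)
a_3 = 4: 3293/274  (> 142, stop)

661/55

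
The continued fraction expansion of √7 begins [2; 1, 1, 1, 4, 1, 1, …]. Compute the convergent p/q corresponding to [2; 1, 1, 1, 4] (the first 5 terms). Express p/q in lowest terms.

37/14

a_0 = 2: 2/1
a_1 = 1: 3/1
a_2 = 1: 5/2
a_3 = 1: 8/3
a_4 = 4: 37/14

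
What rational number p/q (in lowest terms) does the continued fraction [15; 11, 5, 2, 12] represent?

a_0 = 15: 15/1
a_1 = 11: 166/11
a_2 = 5: 845/56
a_3 = 2: 1856/123
a_4 = 12: 23117/1532

23117/1532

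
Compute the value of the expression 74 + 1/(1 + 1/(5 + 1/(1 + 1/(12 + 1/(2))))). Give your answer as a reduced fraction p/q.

13998/187

Use the convergent recurrence hₖ = aₖ·hₖ₋₁ + hₖ₋₂ (and likewise for the denominators kₖ):
a_0 = 74: 74/1
a_1 = 1: 75/1
a_2 = 5: 449/6
a_3 = 1: 524/7
a_4 = 12: 6737/90
a_5 = 2: 13998/187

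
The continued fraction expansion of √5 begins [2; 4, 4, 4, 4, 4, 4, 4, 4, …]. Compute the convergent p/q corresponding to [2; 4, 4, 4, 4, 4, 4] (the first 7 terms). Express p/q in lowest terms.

a_0 = 2: 2/1
a_1 = 4: 9/4
a_2 = 4: 38/17
a_3 = 4: 161/72
a_4 = 4: 682/305
a_5 = 4: 2889/1292
a_6 = 4: 12238/5473

12238/5473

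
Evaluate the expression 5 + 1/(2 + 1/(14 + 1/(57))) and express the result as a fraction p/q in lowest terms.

9074/1655

Use the convergent recurrence hₖ = aₖ·hₖ₋₁ + hₖ₋₂ (and likewise for the denominators kₖ):
a_0 = 5: 5/1
a_1 = 2: 11/2
a_2 = 14: 159/29
a_3 = 57: 9074/1655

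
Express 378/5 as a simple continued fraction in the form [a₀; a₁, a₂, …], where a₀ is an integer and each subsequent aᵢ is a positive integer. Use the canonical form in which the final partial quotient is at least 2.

378 = 75·5 + 3, so a_0 = 75
5 = 1·3 + 2, so a_1 = 1
3 = 1·2 + 1, so a_2 = 1
2 = 2·1 + 0, so a_3 = 2

[75; 1, 1, 2]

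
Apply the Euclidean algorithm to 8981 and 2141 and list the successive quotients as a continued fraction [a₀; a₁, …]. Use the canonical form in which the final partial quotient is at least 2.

Apply division with remainder until the remainder is 0:
8981 = 4·2141 + 417, so a_0 = 4
2141 = 5·417 + 56, so a_1 = 5
417 = 7·56 + 25, so a_2 = 7
56 = 2·25 + 6, so a_3 = 2
25 = 4·6 + 1, so a_4 = 4
6 = 6·1 + 0, so a_5 = 6

[4; 5, 7, 2, 4, 6]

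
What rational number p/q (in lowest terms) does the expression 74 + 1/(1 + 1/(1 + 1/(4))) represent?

a_0 = 74: 74/1
a_1 = 1: 75/1
a_2 = 1: 149/2
a_3 = 4: 671/9

671/9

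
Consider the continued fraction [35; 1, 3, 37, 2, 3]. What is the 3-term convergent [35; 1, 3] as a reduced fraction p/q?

a_0 = 35: 35/1
a_1 = 1: 36/1
a_2 = 3: 143/4

143/4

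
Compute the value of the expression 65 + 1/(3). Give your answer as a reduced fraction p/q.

Start with 3.
65 + 1/(3/1) = 65 + 1/3 = 196/3

196/3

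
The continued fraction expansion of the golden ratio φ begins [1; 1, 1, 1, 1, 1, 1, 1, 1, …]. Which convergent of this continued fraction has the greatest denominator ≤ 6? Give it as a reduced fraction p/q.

8/5

List convergents until the denominator exceeds the bound:
a_0 = 1: 1/1  (≤ bound)
a_1 = 1: 2/1  (≤ bound)
a_2 = 1: 3/2  (≤ bound)
a_3 = 1: 5/3  (≤ bound)
a_4 = 1: 8/5  (≤ bound)
a_5 = 1: 13/8  (> 6, stop)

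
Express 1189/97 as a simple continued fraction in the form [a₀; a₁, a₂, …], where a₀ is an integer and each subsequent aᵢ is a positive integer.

Apply division with remainder until the remainder is 0:
⌊1189/97⌋ = 12, remainder 25
⌊97/25⌋ = 3, remainder 22
⌊25/22⌋ = 1, remainder 3
⌊22/3⌋ = 7, remainder 1
⌊3/1⌋ = 3, remainder 0

[12; 3, 1, 7, 3]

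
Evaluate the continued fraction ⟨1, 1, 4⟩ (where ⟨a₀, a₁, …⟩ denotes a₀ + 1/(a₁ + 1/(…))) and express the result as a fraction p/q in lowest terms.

9/5

Starting at the tail and folding back:
Start with 4.
1 + 1/(4/1) = 1 + 1/4 = 5/4
1 + 1/(5/4) = 1 + 4/5 = 9/5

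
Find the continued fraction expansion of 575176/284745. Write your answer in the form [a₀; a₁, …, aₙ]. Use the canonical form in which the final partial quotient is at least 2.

[2; 50, 12, 1, 3, 2, 49]

575176 = 2·284745 + 5686, so a_0 = 2
284745 = 50·5686 + 445, so a_1 = 50
5686 = 12·445 + 346, so a_2 = 12
445 = 1·346 + 99, so a_3 = 1
346 = 3·99 + 49, so a_4 = 3
99 = 2·49 + 1, so a_5 = 2
49 = 49·1 + 0, so a_6 = 49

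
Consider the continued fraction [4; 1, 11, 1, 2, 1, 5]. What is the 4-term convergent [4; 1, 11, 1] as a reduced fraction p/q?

Start with 1.
11 + 1/(1/1) = 11 + 1/1 = 12/1
1 + 1/(12/1) = 1 + 1/12 = 13/12
4 + 1/(13/12) = 4 + 12/13 = 64/13

64/13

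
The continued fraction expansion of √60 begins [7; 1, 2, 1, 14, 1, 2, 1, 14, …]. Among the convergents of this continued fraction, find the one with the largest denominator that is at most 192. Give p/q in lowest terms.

1433/185

a_0 = 7: 7/1  (≤ bound)
a_1 = 1: 8/1  (≤ bound)
a_2 = 2: 23/3  (≤ bound)
a_3 = 1: 31/4  (≤ bound)
a_4 = 14: 457/59  (≤ bound)
a_5 = 1: 488/63  (≤ bound)
a_6 = 2: 1433/185  (≤ bound)
a_7 = 1: 1921/248  (> 192, stop)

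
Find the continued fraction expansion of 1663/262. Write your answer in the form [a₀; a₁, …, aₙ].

[6; 2, 1, 7, 3, 1, 2]

⌊1663/262⌋ = 6, remainder 91
⌊262/91⌋ = 2, remainder 80
⌊91/80⌋ = 1, remainder 11
⌊80/11⌋ = 7, remainder 3
⌊11/3⌋ = 3, remainder 2
⌊3/2⌋ = 1, remainder 1
⌊2/1⌋ = 2, remainder 0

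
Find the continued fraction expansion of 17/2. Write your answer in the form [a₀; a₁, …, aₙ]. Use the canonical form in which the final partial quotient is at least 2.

[8; 2]

17 ÷ 2 → quotient 8, remainder 1
2 ÷ 1 → quotient 2, remainder 0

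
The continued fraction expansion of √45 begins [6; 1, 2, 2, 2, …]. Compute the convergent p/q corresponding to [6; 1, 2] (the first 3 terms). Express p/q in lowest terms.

20/3

a_0 = 6: 6/1
a_1 = 1: 7/1
a_2 = 2: 20/3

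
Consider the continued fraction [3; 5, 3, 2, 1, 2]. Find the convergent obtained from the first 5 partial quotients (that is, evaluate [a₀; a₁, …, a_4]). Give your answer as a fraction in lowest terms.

Starting at the tail and folding back:
Start with 1.
2 + 1/(1/1) = 2 + 1/1 = 3/1
3 + 1/(3/1) = 3 + 1/3 = 10/3
5 + 1/(10/3) = 5 + 3/10 = 53/10
3 + 1/(53/10) = 3 + 10/53 = 169/53

169/53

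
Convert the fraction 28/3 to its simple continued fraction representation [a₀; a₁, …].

Repeatedly divide and take the remainder:
28 = 9·3 + 1, so a_0 = 9
3 = 3·1 + 0, so a_1 = 3

[9; 3]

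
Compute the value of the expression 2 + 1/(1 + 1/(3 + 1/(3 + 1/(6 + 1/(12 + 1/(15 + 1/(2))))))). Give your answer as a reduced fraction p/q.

86014/31071

a_0 = 2: 2/1
a_1 = 1: 3/1
a_2 = 3: 11/4
a_3 = 3: 36/13
a_4 = 6: 227/82
a_5 = 12: 2760/997
a_6 = 15: 41627/15037
a_7 = 2: 86014/31071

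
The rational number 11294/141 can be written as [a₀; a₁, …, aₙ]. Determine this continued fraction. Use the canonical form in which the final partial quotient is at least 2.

⌊11294/141⌋ = 80, remainder 14
⌊141/14⌋ = 10, remainder 1
⌊14/1⌋ = 14, remainder 0

[80; 10, 14]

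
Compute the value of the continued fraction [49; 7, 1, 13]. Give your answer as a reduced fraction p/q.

5453/111

Work from the innermost term outward:
Start with 13.
1 + 1/(13/1) = 1 + 1/13 = 14/13
7 + 1/(14/13) = 7 + 13/14 = 111/14
49 + 1/(111/14) = 49 + 14/111 = 5453/111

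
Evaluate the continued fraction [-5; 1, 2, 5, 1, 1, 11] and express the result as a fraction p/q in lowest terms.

-1743/404

Build up convergents one term at a time:
a_0 = -5: -5/1
a_1 = 1: -4/1
a_2 = 2: -13/3
a_3 = 5: -69/16
a_4 = 1: -82/19
a_5 = 1: -151/35
a_6 = 11: -1743/404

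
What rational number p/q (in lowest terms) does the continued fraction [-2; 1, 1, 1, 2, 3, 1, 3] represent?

-181/132

Build up convergents one term at a time:
a_0 = -2: -2/1
a_1 = 1: -1/1
a_2 = 1: -3/2
a_3 = 1: -4/3
a_4 = 2: -11/8
a_5 = 3: -37/27
a_6 = 1: -48/35
a_7 = 3: -181/132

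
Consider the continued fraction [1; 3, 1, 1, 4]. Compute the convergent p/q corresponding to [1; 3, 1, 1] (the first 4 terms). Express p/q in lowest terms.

Start with 1.
1 + 1/(1/1) = 1 + 1/1 = 2/1
3 + 1/(2/1) = 3 + 1/2 = 7/2
1 + 1/(7/2) = 1 + 2/7 = 9/7

9/7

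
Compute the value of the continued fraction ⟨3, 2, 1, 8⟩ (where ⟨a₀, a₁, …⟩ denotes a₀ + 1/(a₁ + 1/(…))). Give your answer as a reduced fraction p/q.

Starting at the tail and folding back:
Start with 8.
1 + 1/(8/1) = 1 + 1/8 = 9/8
2 + 1/(9/8) = 2 + 8/9 = 26/9
3 + 1/(26/9) = 3 + 9/26 = 87/26

87/26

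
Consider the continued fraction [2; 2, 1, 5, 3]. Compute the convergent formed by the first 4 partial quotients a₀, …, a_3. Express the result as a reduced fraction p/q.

Compute successive convergents:
a_0 = 2: 2/1
a_1 = 2: 5/2
a_2 = 1: 7/3
a_3 = 5: 40/17

40/17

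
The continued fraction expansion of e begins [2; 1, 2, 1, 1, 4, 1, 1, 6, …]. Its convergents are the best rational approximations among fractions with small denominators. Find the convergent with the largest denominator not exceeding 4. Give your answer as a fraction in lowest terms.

11/4

List convergents until the denominator exceeds the bound:
a_0 = 2: 2/1  (≤ bound)
a_1 = 1: 3/1  (≤ bound)
a_2 = 2: 8/3  (≤ bound)
a_3 = 1: 11/4  (≤ bound)
a_4 = 1: 19/7  (> 4, stop)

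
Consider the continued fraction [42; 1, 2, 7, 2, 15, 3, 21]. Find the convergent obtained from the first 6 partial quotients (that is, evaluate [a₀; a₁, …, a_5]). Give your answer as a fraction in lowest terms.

31029/727

Compute successive convergents:
a_0 = 42: 42/1
a_1 = 1: 43/1
a_2 = 2: 128/3
a_3 = 7: 939/22
a_4 = 2: 2006/47
a_5 = 15: 31029/727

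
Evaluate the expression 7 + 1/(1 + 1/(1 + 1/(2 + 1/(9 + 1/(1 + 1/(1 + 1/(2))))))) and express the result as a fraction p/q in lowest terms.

1899/250

Collapse the nested fraction from the inside out:
Start with 2.
1 + 1/(2/1) = 1 + 1/2 = 3/2
1 + 1/(3/2) = 1 + 2/3 = 5/3
9 + 1/(5/3) = 9 + 3/5 = 48/5
2 + 1/(48/5) = 2 + 5/48 = 101/48
1 + 1/(101/48) = 1 + 48/101 = 149/101
1 + 1/(149/101) = 1 + 101/149 = 250/149
7 + 1/(250/149) = 7 + 149/250 = 1899/250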